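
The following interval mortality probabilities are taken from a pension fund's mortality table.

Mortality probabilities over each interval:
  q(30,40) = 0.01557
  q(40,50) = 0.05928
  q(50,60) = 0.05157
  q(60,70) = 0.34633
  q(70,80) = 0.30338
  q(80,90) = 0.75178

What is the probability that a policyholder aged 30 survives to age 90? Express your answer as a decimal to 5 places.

The overall survival probability is (1 − 0.01557) × (1 − 0.05928) × (1 − 0.05157) × (1 − 0.34633) × (1 − 0.30338) × (1 − 0.75178).
= 0.98443 × 0.94072 × 0.94843 × 0.65367 × 0.69662 × 0.24822 = 0.099275.

0.09928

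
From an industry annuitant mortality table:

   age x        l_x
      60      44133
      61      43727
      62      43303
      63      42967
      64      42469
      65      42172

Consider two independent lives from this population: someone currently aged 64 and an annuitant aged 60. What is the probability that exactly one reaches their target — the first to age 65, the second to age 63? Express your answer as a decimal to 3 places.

0.033

p₁ = l_65/l_64 = 42172/42469 = 0.993007; p₂ = l_63/l_60 = 42967/44133 = 0.973580.
P(exactly one) = p₁(1−p₂) + (1−p₁)p₂ = 0.026235 + 0.006808 = 0.033043.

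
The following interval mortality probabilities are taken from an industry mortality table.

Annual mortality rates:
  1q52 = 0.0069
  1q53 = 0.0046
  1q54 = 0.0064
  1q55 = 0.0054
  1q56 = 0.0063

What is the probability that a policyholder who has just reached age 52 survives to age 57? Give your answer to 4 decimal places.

The overall survival probability is (1 − 0.0069) × (1 − 0.0046) × (1 − 0.0064) × (1 − 0.0054) × (1 − 0.0063).
= 0.9931 × 0.9954 × 0.9936 × 0.9946 × 0.9937 = 0.970747.

0.9707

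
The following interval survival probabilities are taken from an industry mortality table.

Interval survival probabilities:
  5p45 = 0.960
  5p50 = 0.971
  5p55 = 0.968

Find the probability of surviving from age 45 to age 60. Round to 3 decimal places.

0.902

15p45 = 0.960 × 0.971 × 0.968.
= 0.902331.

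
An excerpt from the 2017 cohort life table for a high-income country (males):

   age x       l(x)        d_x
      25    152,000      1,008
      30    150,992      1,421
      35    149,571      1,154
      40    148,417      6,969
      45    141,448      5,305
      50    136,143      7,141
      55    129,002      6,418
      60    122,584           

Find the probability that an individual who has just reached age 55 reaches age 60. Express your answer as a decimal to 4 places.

0.9502

The conditional survival probability is l(60)/l(55) = 122,584/129,002 = 0.950249.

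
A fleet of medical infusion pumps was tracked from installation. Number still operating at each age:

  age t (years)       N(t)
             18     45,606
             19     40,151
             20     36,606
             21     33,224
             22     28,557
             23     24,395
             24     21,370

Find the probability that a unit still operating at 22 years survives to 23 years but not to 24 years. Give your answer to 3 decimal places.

This is the probability of reaching 23 but not 24, conditional on being operational at 22: (N(23) − N(24)) / N(22).
= (24,395 − 21,370) / 28,557 = 3,025 / 28,557 = 0.105928.

0.106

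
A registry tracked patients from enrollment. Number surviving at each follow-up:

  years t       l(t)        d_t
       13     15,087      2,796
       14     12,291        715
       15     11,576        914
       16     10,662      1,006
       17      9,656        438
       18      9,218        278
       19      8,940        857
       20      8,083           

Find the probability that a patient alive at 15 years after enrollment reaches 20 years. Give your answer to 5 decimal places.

The conditional survival probability is l(20)/l(15) = 8,083/11,576 = 0.698255.

0.69826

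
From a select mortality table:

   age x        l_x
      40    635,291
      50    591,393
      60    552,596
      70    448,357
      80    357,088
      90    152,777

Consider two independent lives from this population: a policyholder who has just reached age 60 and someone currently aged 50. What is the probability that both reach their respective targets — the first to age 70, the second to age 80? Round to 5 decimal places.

p₁ = l_70/l_60 = 448,357/552,596 = 0.811365; p₂ = l_80/l_50 = 357,088/591,393 = 0.603808.
P(both) = p₁ × p₂ = 0.811365 × 0.603808 = 0.489909.

0.48991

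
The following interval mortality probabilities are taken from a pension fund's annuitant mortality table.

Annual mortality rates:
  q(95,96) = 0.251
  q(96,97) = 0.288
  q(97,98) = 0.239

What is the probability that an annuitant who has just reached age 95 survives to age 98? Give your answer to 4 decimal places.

Chaining the interval survival probabilities: (1 − 0.251) × (1 − 0.288) × (1 − 0.239).
= 0.749 × 0.712 × 0.761 = 0.405832.

0.4058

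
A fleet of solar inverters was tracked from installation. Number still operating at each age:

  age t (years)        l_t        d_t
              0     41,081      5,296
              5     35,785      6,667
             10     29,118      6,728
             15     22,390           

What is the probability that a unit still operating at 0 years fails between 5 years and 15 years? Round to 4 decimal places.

0.3261

This is the probability of reaching 5 but not 15, conditional on being operational at 0: (l_5 − l_15) / l_0.
= (35,785 − 22,390) / 41,081 = 13,395 / 41,081 = 0.326063.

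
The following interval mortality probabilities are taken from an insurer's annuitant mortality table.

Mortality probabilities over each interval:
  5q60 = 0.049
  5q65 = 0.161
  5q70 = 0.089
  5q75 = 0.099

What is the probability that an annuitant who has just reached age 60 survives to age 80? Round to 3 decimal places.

0.655

Survival from 60 to 80 is the product of surviving each interval: (1 − 0.049) × (1 − 0.161) × (1 − 0.089) × (1 − 0.099).
= 0.951 × 0.839 × 0.911 × 0.901 = 0.654916.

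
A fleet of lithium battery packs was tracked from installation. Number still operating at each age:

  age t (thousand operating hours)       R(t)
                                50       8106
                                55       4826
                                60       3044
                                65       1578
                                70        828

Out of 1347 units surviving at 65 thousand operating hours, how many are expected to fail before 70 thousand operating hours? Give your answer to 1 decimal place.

The relevant probability is 1 − 828/1578 = 0.475285.
Expected number = 1347 × 0.475285 = 640.2.

640.2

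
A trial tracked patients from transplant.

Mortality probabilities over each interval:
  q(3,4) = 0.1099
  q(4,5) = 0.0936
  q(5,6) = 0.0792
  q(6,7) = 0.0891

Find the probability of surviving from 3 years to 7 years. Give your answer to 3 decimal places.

0.677

The overall survival probability is (1 − 0.1099) × (1 − 0.0936) × (1 − 0.0792) × (1 − 0.0891).
= 0.8901 × 0.9064 × 0.9208 × 0.9109 = 0.676698.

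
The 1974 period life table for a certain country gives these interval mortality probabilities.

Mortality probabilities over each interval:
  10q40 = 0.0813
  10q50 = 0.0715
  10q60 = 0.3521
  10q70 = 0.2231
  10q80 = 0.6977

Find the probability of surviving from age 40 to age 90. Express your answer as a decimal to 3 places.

0.130

Chaining the interval survival probabilities: (1 − 0.0813) × (1 − 0.0715) × (1 − 0.3521) × (1 − 0.2231) × (1 − 0.6977).
= 0.9187 × 0.9285 × 0.6479 × 0.7769 × 0.3023 = 0.129798.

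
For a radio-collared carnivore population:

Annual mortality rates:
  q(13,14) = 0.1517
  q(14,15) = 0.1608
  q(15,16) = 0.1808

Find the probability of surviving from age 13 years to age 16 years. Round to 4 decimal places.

The overall survival probability is (1 − 0.1517) × (1 − 0.1608) × (1 − 0.1808).
= 0.8483 × 0.8392 × 0.8192 = 0.583183.

0.5832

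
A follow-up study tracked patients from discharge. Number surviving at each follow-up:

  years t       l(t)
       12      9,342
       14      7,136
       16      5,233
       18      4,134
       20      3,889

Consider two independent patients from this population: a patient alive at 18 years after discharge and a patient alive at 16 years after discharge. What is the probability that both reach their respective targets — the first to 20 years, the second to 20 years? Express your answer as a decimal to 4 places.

p₁ = l(20)/l(18) = 3,889/4,134 = 0.940735; p₂ = l(20)/l(16) = 3,889/5,233 = 0.743168.
P(both) = p₁ × p₂ = 0.940735 × 0.743168 = 0.699124.

0.6991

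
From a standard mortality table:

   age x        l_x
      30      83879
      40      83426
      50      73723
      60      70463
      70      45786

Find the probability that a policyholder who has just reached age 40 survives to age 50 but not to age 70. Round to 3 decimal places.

We want 10|20q40 = (l_50 − l_70)/l_40.
This is the probability of reaching 50 but not 70, conditional on being alive at 40: (l_50 − l_70) / l_40.
= (73723 − 45786) / 83426 = 27937 / 83426 = 0.334872.

0.335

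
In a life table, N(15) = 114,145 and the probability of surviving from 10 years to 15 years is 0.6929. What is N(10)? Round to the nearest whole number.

N(10) = N(15) / p = 114,145 / 0.6929 = 164735.

164735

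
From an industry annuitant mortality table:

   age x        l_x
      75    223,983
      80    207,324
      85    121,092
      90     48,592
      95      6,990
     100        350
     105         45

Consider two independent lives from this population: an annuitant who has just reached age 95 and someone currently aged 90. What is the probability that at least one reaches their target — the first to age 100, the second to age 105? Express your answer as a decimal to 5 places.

0.05095

p₁ = l_100/l_95 = 350/6,990 = 0.050072; p₂ = l_105/l_90 = 45/48,592 = 0.000926.
P(at least one) = 1 − (1−p₁)(1−p₂) = 1 − 0.949928 × 0.999074 = 0.050952.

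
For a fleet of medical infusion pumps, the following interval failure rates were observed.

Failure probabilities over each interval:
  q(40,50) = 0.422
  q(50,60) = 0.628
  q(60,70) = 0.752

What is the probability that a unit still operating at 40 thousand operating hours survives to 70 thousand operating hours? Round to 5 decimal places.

The overall survival probability is (1 − 0.422) × (1 − 0.628) × (1 − 0.752).
= 0.578 × 0.372 × 0.248 = 0.053324.

0.05332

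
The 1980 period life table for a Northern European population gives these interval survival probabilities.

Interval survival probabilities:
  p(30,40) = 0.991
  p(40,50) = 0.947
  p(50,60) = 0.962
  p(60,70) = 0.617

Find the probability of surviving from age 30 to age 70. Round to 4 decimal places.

0.5570

Chaining the interval survival probabilities: 0.991 × 0.947 × 0.962 × 0.617.
= 0.557037.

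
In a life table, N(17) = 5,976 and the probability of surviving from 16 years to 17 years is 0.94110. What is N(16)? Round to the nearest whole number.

6350

N(16) = N(17) / p = 5,976 / 0.94110 = 6350.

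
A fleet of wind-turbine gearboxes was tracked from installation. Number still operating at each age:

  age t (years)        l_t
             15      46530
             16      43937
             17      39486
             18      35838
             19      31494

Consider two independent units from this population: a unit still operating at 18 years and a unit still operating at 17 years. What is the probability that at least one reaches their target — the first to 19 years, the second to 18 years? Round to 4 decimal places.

0.9888

p₁ = l_19/l_18 = 31494/35838 = 0.878788; p₂ = l_18/l_17 = 35838/39486 = 0.907613.
P(at least one) = 1 − (1−p₁)(1−p₂) = 1 − 0.121212 × 0.092387 = 0.988802.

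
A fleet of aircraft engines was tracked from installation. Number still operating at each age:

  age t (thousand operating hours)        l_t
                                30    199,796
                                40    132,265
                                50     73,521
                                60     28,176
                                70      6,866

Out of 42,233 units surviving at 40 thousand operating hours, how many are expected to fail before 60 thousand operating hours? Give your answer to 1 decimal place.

33236.2

The relevant probability is 1 − 28,176/132,265 = 0.786973.
Expected number = 42,233 × 0.786973 = 33236.2.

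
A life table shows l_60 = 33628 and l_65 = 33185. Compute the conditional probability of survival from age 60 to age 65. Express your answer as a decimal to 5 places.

The conditional survival probability is l_65/l_60 = 33185/33628 = 0.986826.

0.98683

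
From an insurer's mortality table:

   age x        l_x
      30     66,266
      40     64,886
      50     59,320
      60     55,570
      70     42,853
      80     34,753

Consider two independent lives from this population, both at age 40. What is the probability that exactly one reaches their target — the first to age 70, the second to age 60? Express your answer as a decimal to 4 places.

p₁ = l_70/l_40 = 42,853/64,886 = 0.660435; p₂ = l_60/l_40 = 55,570/64,886 = 0.856425.
P(exactly one) = p₁(1−p₂) + (1−p₁)p₂ = 0.094822 + 0.290812 = 0.385634.

0.3856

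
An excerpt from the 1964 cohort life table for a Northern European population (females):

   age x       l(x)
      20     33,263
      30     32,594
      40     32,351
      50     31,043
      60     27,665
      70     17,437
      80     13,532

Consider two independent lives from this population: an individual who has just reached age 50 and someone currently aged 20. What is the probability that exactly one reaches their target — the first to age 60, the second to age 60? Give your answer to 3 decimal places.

0.240

p₁ = l(60)/l(50) = 27,665/31,043 = 0.891183; p₂ = l(60)/l(20) = 27,665/33,263 = 0.831705.
P(exactly one) = p₁(1−p₂) + (1−p₁)p₂ = 0.149982 + 0.090504 = 0.240485.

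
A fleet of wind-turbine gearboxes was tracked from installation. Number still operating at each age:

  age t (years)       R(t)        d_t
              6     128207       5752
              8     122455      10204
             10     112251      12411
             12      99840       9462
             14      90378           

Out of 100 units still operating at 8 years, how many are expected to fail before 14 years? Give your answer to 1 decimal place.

The relevant probability is 1 − 90378/122455 = 0.261949.
Expected number = 100 × 0.261949 = 26.2.

26.2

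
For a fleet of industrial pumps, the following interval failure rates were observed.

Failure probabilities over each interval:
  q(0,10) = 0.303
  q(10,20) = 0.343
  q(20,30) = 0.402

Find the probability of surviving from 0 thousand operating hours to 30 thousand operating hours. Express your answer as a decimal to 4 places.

P(survive 0→30) = (1 − 0.303) × (1 − 0.343) × (1 − 0.402).
= 0.697 × 0.657 × 0.598 = 0.273842.

0.2738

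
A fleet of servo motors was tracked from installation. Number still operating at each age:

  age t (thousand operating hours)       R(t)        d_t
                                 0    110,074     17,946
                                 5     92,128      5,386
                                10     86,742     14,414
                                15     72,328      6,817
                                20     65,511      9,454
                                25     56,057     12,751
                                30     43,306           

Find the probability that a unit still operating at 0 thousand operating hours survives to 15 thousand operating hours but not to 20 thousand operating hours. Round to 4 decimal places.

This is the probability of reaching 15 but not 20, conditional on being operational at 0: (R(15) − R(20)) / R(0).
= (72,328 − 65,511) / 110,074 = 6,817 / 110,074 = 0.061931.

0.0619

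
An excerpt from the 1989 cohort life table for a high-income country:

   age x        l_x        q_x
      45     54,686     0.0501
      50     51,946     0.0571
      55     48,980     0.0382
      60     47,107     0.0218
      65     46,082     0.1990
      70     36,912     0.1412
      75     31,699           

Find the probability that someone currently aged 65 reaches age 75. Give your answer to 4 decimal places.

We want 10p65 = l_75/l_65.
The conditional survival probability is l_75/l_65 = 31,699/46,082 = 0.687882.

0.6879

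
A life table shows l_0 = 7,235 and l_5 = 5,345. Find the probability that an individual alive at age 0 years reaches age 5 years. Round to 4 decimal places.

The conditional survival probability is l_5/l_0 = 5,345/7,235 = 0.738770.

0.7388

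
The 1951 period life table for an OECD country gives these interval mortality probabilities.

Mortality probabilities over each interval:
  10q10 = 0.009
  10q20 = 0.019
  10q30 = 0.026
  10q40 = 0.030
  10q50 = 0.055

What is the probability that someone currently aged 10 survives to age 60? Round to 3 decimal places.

50p10 = (1 − 0.009) × (1 − 0.019) × (1 − 0.026) × (1 − 0.030) × (1 − 0.055).
= 0.991 × 0.981 × 0.974 × 0.970 × 0.945 = 0.867971.

0.868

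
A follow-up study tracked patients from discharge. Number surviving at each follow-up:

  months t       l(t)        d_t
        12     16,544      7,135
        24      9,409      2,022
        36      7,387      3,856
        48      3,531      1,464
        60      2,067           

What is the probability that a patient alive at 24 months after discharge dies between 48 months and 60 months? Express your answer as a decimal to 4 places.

0.1556

This is the probability of reaching 48 but not 60, conditional on being alive at 24: (l(48) − l(60)) / l(24).
= (3,531 − 2,067) / 9,409 = 1,464 / 9,409 = 0.155596.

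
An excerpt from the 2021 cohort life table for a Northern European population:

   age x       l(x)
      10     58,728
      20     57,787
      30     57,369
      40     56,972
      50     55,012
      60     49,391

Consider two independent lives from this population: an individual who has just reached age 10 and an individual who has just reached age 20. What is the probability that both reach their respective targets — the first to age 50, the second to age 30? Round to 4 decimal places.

0.9299

p₁ = l(50)/l(10) = 55,012/58,728 = 0.936725; p₂ = l(30)/l(20) = 57,369/57,787 = 0.992767.
P(both) = p₁ × p₂ = 0.936725 × 0.992767 = 0.929950.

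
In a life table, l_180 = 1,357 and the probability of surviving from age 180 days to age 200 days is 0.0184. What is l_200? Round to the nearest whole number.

25

l_200 = l_180 × p = 1,357 × 0.0184 = 25.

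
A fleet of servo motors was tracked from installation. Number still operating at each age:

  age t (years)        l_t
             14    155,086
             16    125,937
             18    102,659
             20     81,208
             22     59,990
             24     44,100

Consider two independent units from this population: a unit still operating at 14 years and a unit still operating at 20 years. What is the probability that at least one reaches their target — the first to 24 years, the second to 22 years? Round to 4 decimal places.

0.8130

p₁ = l_24/l_14 = 44,100/155,086 = 0.284358; p₂ = l_22/l_20 = 59,990/81,208 = 0.738720.
P(at least one) = 1 − (1−p₁)(1−p₂) = 1 − 0.715642 × 0.261280 = 0.813017.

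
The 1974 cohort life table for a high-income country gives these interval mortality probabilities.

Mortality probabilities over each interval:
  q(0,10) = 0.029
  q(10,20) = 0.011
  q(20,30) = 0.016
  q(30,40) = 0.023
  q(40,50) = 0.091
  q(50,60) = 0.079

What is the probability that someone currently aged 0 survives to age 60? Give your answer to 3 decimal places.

The overall survival probability is (1 − 0.029) × (1 − 0.011) × (1 − 0.016) × (1 − 0.023) × (1 − 0.091) × (1 − 0.079).
= 0.971 × 0.989 × 0.984 × 0.977 × 0.909 × 0.921 = 0.772910.

0.773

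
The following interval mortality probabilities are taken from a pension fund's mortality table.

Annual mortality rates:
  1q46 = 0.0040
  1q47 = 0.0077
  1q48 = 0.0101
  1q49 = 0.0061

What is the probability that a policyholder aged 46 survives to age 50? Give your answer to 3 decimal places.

Survival from 46 to 50 is the product of surviving each interval: (1 − 0.0040) × (1 − 0.0077) × (1 − 0.0101) × (1 − 0.0061).
= 0.9960 × 0.9923 × 0.9899 × 0.9939 = 0.972381.

0.972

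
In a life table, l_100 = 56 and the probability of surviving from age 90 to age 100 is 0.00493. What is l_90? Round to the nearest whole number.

11359

l_90 = l_100 / p = 56 / 0.00493 = 11359.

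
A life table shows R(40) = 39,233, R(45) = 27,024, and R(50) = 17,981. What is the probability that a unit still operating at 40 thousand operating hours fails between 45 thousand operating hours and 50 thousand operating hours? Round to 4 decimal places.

This is the probability of reaching 45 but not 50, conditional on being operational at 40: (R(45) − R(50)) / R(40).
= (27,024 − 17,981) / 39,233 = 9,043 / 39,233 = 0.230495.

0.2305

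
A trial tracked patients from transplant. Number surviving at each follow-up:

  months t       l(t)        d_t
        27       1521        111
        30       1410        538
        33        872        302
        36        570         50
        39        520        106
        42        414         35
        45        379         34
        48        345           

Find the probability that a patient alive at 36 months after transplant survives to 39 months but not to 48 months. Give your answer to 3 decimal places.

0.307

This is the probability of reaching 39 but not 48, conditional on being alive at 36: (l(39) − l(48)) / l(36).
= (520 − 345) / 570 = 175 / 570 = 0.307018.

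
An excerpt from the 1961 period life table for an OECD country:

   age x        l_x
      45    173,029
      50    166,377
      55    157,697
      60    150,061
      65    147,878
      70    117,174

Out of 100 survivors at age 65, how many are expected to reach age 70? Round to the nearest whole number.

79

The relevant probability is 117,174/147,878 = 0.792369.
Expected number = 100 × 0.792369 = 79.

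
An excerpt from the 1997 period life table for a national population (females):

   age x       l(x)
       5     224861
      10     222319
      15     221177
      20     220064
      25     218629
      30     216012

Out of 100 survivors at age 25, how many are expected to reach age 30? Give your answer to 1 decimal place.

The relevant probability is 216012/218629 = 0.988030.
Expected number = 100 × 0.988030 = 98.8.

98.8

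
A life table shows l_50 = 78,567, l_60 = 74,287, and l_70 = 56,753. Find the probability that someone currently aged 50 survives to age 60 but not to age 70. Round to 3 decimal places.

0.223

We want 10|10q50 = (l_60 − l_70)/l_50.
This is the probability of reaching 60 but not 70, conditional on being alive at 50: (l_60 − l_70) / l_50.
= (74,287 − 56,753) / 78,567 = 17,534 / 78,567 = 0.223173.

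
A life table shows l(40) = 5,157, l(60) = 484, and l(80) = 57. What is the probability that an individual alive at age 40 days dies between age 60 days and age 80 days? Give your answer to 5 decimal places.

0.08280

This is the probability of reaching 60 but not 80, conditional on being alive at 40: (l(60) − l(80)) / l(40).
= (484 − 57) / 5,157 = 427 / 5,157 = 0.082800.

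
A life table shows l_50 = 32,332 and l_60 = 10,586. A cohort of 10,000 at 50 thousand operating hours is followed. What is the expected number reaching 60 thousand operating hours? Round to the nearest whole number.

3274

The relevant probability is 10,586/32,332 = 0.327416.
Expected number = 10,000 × 0.327416 = 3274.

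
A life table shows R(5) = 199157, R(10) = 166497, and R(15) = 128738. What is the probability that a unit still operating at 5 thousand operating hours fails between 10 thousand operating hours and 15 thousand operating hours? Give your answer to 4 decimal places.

0.1896

This is the probability of reaching 10 but not 15, conditional on being operational at 5: (R(10) − R(15)) / R(5).
= (166497 − 128738) / 199157 = 37759 / 199157 = 0.189594.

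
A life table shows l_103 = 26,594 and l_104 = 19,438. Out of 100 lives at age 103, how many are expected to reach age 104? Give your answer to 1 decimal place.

The relevant probability is 19,438/26,594 = 0.730917.
Expected number = 100 × 0.730917 = 73.1.

73.1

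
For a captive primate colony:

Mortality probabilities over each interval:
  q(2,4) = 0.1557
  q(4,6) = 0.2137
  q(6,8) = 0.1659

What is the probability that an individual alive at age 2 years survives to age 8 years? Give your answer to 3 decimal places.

0.554

Survival from 2 to 8 is the product of surviving each interval: (1 − 0.1557) × (1 − 0.2137) × (1 − 0.1659).
= 0.8443 × 0.7863 × 0.8341 = 0.553737.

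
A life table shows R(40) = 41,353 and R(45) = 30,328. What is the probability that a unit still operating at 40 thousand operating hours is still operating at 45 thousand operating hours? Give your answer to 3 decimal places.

The conditional survival probability is R(45)/R(40) = 30,328/41,353 = 0.733393.

0.733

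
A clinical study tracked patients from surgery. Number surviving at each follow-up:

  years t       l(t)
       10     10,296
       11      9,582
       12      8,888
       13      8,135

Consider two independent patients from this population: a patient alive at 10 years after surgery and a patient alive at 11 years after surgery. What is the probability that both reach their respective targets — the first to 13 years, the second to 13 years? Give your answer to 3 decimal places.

p₁ = l(13)/l(10) = 8,135/10,296 = 0.790113; p₂ = l(13)/l(11) = 8,135/9,582 = 0.848988.
P(both) = p₁ × p₂ = 0.790113 × 0.848988 = 0.670796.

0.671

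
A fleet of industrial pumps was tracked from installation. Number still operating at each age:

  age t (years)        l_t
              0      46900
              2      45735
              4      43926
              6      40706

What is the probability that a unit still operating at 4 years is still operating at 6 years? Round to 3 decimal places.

The conditional survival probability is l_6/l_4 = 40706/43926 = 0.926695.

0.927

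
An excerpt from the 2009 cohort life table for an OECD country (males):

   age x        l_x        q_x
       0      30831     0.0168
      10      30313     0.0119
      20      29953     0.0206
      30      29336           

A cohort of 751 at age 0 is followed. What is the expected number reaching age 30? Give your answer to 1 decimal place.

714.6

The relevant probability is 29336/30831 = 0.951510.
Expected number = 751 × 0.951510 = 714.6.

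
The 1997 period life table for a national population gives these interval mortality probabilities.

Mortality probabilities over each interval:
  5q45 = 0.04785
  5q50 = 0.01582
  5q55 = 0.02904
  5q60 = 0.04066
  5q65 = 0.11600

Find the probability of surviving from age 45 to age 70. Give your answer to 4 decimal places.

0.7716

25p45 = (1 − 0.04785) × (1 − 0.01582) × (1 − 0.02904) × (1 − 0.04066) × (1 − 0.11600).
= 0.95215 × 0.98418 × 0.97096 × 0.95934 × 0.88400 = 0.771625.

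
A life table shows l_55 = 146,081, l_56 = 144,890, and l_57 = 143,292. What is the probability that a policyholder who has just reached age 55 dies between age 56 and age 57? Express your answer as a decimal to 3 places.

0.011

We want 1|1q55 = (l_56 − l_57)/l_55.
This is the probability of reaching 56 but not 57, conditional on being alive at 55: (l_56 − l_57) / l_55.
= (144,890 − 143,292) / 146,081 = 1,598 / 146,081 = 0.010939.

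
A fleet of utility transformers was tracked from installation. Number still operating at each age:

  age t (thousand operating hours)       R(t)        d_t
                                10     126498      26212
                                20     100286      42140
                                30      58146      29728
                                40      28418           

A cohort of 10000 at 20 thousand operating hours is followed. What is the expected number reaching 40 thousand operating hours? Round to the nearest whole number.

The relevant probability is 28418/100286 = 0.283370.
Expected number = 10000 × 0.283370 = 2834.

2834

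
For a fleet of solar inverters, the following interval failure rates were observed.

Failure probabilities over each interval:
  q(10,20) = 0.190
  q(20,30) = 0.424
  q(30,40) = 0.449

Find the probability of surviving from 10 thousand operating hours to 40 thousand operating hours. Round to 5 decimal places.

0.25707

The overall survival probability is (1 − 0.190) × (1 − 0.424) × (1 − 0.449).
= 0.810 × 0.576 × 0.551 = 0.257075.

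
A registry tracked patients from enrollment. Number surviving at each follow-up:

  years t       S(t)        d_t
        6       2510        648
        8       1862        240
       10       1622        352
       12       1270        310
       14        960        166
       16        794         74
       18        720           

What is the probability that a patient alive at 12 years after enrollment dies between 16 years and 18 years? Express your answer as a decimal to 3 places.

0.058

This is the probability of reaching 16 but not 18, conditional on being alive at 12: (S(16) − S(18)) / S(12).
= (794 − 720) / 1270 = 74 / 1270 = 0.058268.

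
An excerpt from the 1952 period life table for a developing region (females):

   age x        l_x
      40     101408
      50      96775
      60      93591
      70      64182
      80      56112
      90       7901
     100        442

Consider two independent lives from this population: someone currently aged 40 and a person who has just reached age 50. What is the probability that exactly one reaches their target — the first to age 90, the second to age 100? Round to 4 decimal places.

p₁ = l_90/l_40 = 7901/101408 = 0.077913; p₂ = l_100/l_50 = 442/96775 = 0.004567.
P(exactly one) = p₁(1−p₂) + (1−p₁)p₂ = 0.077557 + 0.004211 = 0.081768.

0.0818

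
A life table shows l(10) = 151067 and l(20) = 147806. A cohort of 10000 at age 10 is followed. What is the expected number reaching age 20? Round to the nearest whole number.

9784

The relevant probability is 147806/151067 = 0.978414.
Expected number = 10000 × 0.978414 = 9784.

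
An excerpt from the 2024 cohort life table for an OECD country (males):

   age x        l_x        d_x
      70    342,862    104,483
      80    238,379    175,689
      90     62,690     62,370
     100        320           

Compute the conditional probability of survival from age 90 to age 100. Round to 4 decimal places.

0.0051

The conditional survival probability is l_100/l_90 = 320/62,690 = 0.005104.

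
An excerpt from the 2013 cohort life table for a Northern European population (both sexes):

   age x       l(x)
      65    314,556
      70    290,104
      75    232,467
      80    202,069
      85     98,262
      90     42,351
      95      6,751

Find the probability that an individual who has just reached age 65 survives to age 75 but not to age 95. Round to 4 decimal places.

0.7176

This is the probability of reaching 75 but not 95, conditional on being alive at 65: (l(75) − l(95)) / l(65).
= (232,467 − 6,751) / 314,556 = 225,716 / 314,556 = 0.717570.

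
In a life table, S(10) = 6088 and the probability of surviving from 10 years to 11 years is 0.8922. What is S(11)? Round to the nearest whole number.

S(11) = S(10) × p = 6088 × 0.8922 = 5432.

5432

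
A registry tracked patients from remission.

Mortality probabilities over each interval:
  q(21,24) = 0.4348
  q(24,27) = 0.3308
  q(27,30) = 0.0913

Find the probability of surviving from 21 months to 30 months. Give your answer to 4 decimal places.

0.3437

P(survive 21→30) = (1 − 0.4348) × (1 − 0.3308) × (1 − 0.0913).
= 0.5652 × 0.6692 × 0.9087 = 0.343699.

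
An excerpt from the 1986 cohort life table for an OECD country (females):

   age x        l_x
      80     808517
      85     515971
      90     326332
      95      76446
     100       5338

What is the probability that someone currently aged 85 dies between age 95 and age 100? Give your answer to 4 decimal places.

0.1378

This is the probability of reaching 95 but not 100, conditional on being alive at 85: (l_95 − l_100) / l_85.
= (76446 − 5338) / 515971 = 71108 / 515971 = 0.137814.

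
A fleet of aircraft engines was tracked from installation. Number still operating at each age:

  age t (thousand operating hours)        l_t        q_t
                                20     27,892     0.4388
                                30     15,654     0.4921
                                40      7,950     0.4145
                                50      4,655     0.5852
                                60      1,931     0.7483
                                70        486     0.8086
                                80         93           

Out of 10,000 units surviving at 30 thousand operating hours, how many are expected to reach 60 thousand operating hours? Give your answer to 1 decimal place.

1233.6

The relevant probability is 1,931/15,654 = 0.123355.
Expected number = 10,000 × 0.123355 = 1233.6.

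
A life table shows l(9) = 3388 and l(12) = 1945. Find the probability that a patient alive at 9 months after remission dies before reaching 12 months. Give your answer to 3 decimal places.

0.426

P(die before 12 | alive at 9) = 1 − l(12)/l(9) = 1 − 1945/3388 = (1443)/3388 = 0.425915.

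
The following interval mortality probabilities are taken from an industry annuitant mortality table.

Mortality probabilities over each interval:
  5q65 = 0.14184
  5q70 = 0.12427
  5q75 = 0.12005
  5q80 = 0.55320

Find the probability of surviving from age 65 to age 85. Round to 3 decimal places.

0.295

Chaining the interval survival probabilities: (1 − 0.14184) × (1 − 0.12427) × (1 − 0.12005) × (1 − 0.55320).
= 0.85816 × 0.87573 × 0.87995 × 0.44680 = 0.295467.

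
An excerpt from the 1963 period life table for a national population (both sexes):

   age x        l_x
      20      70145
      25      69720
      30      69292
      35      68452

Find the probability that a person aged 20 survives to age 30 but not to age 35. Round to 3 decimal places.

0.012

This is the probability of reaching 30 but not 35, conditional on being alive at 20: (l_30 − l_35) / l_20.
= (69292 − 68452) / 70145 = 840 / 70145 = 0.011975.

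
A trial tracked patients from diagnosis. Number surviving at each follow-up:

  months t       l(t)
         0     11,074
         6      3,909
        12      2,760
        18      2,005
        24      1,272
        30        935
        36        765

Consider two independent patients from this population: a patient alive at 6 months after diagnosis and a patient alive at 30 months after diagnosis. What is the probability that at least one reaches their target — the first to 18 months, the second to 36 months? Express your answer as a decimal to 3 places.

p₁ = l(18)/l(6) = 2,005/3,909 = 0.512919; p₂ = l(36)/l(30) = 765/935 = 0.818182.
P(at least one) = 1 − (1−p₁)(1−p₂) = 1 − 0.487081 × 0.181818 = 0.911440.

0.911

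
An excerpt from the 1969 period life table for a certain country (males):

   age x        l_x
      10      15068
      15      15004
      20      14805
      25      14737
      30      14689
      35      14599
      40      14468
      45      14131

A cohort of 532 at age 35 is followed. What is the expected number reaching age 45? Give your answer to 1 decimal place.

514.9

The relevant probability is 14131/14599 = 0.967943.
Expected number = 532 × 0.967943 = 514.9.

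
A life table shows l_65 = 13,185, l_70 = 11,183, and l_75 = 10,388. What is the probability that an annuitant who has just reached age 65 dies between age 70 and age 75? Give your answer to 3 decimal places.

This is the probability of reaching 70 but not 75, conditional on being alive at 65: (l_70 − l_75) / l_65.
= (11,183 − 10,388) / 13,185 = 795 / 13,185 = 0.060296.

0.060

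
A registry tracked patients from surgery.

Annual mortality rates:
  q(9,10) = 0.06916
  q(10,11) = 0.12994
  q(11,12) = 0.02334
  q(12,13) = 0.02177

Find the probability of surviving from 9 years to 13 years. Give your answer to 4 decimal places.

Survival from 9 to 13 is the product of surviving each interval: (1 − 0.06916) × (1 − 0.12994) × (1 − 0.02334) × (1 − 0.02177).
= 0.93084 × 0.87006 × 0.97666 × 0.97823 = 0.773764.

0.7738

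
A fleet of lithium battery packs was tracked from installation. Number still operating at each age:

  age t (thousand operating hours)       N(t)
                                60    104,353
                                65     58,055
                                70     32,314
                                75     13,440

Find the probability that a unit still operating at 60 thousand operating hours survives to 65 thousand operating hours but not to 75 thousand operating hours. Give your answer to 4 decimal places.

This is the probability of reaching 65 but not 75, conditional on being operational at 60: (N(65) − N(75)) / N(60).
= (58,055 − 13,440) / 104,353 = 44,615 / 104,353 = 0.427539.

0.4275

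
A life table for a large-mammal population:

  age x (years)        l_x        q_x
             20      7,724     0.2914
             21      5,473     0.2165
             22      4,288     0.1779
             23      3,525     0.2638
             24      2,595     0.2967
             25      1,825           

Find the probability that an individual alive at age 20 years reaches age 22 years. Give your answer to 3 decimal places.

The conditional survival probability is l_22/l_20 = 4,288/7,724 = 0.555153.

0.555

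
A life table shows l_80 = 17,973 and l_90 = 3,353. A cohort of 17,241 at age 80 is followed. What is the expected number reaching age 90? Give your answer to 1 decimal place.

3216.4

The relevant probability is 3,353/17,973 = 0.186558.
Expected number = 17,241 × 0.186558 = 3216.4.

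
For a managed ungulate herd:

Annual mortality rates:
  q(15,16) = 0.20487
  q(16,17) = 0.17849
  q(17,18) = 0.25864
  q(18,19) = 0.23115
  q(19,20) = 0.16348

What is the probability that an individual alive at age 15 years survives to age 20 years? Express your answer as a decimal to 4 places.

0.3115

P(survive 15→20) = (1 − 0.20487) × (1 − 0.17849) × (1 − 0.25864) × (1 − 0.23115) × (1 − 0.16348).
= 0.79513 × 0.82151 × 0.74136 × 0.76885 × 0.83652 = 0.311457.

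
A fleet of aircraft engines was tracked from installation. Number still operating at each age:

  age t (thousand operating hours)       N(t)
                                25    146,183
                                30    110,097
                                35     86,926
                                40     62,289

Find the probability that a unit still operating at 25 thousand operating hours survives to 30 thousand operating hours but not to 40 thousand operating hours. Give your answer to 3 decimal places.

This is the probability of reaching 30 but not 40, conditional on being operational at 25: (N(30) − N(40)) / N(25).
= (110,097 − 62,289) / 146,183 = 47,808 / 146,183 = 0.327042.

0.327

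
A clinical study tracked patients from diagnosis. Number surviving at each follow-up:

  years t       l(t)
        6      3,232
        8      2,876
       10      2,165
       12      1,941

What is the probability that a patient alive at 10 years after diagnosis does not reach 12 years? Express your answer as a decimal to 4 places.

0.1035

P(die before 12 | alive at 10) = 1 − l(12)/l(10) = 1 − 1,941/2,165 = (224)/2,165 = 0.103464.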